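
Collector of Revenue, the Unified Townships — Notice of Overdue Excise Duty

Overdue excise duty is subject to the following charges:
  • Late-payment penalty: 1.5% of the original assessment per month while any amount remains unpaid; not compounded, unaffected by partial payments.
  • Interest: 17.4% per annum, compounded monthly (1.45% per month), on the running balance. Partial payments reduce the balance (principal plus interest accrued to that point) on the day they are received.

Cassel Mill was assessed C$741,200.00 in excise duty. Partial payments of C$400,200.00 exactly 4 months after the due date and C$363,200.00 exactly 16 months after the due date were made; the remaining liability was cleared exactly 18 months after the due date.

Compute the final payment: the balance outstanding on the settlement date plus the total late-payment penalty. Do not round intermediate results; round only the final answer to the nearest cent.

Balance at month 4: C$741,200.0000 × (1 + 0.0145)^4 = C$785,133.6951…
After C$400,200.00 payment: C$785,133.6951… − C$400,200.00 = C$384,933.6951…
Balance at month 16: C$384,933.6951… × (1 + 0.0145)^12 = C$457,520.4863…
After C$363,200.00 payment: C$457,520.4863… − C$363,200.00 = C$94,320.4863…
Balance at month 18: C$94,320.4863… × (1 + 0.0145)^2 = C$97,075.6112…
Penalty: 18 × 1.5% × C$741,200.00 = C$200,124.00
Final settlement = outstanding balance + penalty = C$97,075.6112… + C$200,124.00 = C$297,199.61

C$297,199.61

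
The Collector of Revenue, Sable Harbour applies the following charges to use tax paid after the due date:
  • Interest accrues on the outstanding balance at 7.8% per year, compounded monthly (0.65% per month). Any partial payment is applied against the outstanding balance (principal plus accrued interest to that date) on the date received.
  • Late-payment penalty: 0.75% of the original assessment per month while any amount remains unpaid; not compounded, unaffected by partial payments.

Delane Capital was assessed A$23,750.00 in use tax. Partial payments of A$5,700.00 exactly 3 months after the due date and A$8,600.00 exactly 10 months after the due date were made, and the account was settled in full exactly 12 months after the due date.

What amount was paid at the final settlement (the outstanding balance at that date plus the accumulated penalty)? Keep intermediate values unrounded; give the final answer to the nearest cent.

Balance at month 3: A$23,750.0000 × (1 + 0.0065)^3 = A$24,216.1418…
After A$5,700.00 payment: A$24,216.1418… − A$5,700.00 = A$18,516.1418…
Balance at month 10: A$18,516.1418… × (1 + 0.0065)^7 = A$19,375.2339…
After A$8,600.00 payment: A$19,375.2339… − A$8,600.00 = A$10,775.2339…
Balance at month 12: A$10,775.2339… × (1 + 0.0065)^2 = A$10,915.7672…
Penalty: 12 × 0.75% × A$23,750.00 = A$2,137.50
Final settlement = outstanding balance + penalty = A$10,915.7672… + A$2,137.50 = A$13,053.27

A$13,053.27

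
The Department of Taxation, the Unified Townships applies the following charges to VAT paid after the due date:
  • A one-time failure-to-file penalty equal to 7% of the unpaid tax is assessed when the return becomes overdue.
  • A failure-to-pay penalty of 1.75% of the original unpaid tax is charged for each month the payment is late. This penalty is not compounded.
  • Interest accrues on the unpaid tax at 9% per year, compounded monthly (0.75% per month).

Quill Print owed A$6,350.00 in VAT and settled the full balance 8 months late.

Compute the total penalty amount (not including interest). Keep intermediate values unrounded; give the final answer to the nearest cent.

A$1,333.50

Failure-to-file penalty: 7% × A$6,350.00 = A$444.50
Failure-to-pay penalty: 8 × 1.75% × A$6,350.00 = A$889.00
Total penalty = A$444.50 + A$889.00 = A$1,333.50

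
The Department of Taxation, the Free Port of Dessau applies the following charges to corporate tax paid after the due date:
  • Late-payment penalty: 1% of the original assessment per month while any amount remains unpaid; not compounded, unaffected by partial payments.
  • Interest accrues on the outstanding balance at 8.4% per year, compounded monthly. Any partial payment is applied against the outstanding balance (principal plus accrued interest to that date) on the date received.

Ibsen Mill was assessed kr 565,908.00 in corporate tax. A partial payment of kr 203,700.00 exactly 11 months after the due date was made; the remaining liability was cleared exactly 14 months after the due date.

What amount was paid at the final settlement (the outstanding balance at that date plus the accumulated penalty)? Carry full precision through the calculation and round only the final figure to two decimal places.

kr 495,181.81

Monthly rate = 8.4% ÷ 12 = 0.7%
Balance at month 11: kr 565,908.0000 × (1 + 0.007)^11 = kr 611,040.5184…
After kr 203,700.00 payment: kr 611,040.5184… − kr 203,700.00 = kr 407,340.5184…
Balance at month 14: kr 407,340.5184… × (1 + 0.007)^3 = kr 415,954.6881…
Penalty: 14 × 1% × kr 565,908.00 = kr 79,227.12
Final settlement = outstanding balance + penalty = kr 415,954.6881… + kr 79,227.12 = kr 495,181.81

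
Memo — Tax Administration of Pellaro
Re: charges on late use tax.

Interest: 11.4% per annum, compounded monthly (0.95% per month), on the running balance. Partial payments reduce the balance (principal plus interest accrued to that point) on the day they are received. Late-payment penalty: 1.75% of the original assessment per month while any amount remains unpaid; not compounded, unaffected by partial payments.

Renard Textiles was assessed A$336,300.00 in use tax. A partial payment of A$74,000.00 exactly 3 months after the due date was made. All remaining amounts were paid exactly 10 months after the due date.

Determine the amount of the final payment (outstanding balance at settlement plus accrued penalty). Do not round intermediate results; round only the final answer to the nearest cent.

Balance at month 3: A$336,300.0000 × (1 + 0.0095)^3 = A$345,975.8916…
After A$74,000.00 payment: A$345,975.8916… − A$74,000.00 = A$271,975.8916…
Balance at month 10: A$271,975.8916… × (1 + 0.0095)^7 = A$290,585.9901…
Penalty: 10 × 1.75% × A$336,300.00 = A$58,852.50
Final settlement = outstanding balance + penalty = A$290,585.9901… + A$58,852.50 = A$349,438.49

A$349,438.49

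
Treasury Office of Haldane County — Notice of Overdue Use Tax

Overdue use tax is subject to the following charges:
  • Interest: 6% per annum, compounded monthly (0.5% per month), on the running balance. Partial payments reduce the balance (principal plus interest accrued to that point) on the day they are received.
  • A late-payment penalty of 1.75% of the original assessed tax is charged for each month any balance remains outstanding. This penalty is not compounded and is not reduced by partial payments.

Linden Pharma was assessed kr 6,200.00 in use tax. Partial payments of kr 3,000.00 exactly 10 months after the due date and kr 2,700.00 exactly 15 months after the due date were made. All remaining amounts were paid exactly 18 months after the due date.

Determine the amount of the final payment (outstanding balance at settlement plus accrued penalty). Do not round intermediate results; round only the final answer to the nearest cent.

kr 2,872.54

Balance at month 10: kr 6,200.0000 × (1 + 0.005)^10 = kr 6,517.0688…
After kr 3,000.00 payment: kr 6,517.0688… − kr 3,000.00 = kr 3,517.0688…
Balance at month 15: kr 3,517.0688… × (1 + 0.005)^5 = kr 3,605.8792…
After kr 2,700.00 payment: kr 3,605.8792… − kr 2,700.00 = kr 905.8792…
Balance at month 18: kr 905.8792… × (1 + 0.005)^3 = kr 919.5355…
Penalty: 18 × 1.75% × kr 6,200.00 = kr 1,953.00
Final settlement = outstanding balance + penalty = kr 919.5355… + kr 1,953.00 = kr 2,872.54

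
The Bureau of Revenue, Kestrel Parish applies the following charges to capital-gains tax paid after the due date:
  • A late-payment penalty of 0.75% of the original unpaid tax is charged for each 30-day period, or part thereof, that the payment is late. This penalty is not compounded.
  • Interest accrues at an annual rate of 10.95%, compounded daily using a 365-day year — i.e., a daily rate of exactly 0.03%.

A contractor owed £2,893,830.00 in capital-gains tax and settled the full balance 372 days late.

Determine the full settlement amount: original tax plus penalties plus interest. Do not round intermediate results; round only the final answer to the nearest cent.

£3,517,585.89

Penalty periods: ⌈372/30⌉ = 13; penalty = 13 × 0.75% × £2,893,830.00 = £282,148.43…
Interest: £2,893,830.00 × ((1 + 0.0003)^372 − 1) = £2,893,830.00 × 0.11804683… = £341,607.4652…
Total = £2,893,830.00 + £282,148.4250 + £341,607.4652… = £3,517,585.89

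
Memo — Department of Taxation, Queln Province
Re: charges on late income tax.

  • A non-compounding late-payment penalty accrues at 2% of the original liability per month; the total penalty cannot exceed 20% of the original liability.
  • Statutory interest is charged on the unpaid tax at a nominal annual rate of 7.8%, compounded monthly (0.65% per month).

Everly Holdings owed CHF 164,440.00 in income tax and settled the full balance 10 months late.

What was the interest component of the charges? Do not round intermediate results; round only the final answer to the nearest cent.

Interest: CHF 164,440.00 × ((1 + 0.0065)^10 − 1) = CHF 164,440.00 × 0.0669346… = CHF 11,006.7228…

CHF 11,006.72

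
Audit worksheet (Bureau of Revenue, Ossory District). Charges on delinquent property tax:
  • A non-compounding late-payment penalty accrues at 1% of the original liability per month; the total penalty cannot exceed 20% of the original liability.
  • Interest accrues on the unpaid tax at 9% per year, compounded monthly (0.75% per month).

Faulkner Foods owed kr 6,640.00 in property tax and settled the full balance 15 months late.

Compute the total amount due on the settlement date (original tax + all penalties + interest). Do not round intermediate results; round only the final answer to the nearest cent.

kr 8,423.52

Penalty: 15 × 1% × kr 6,640.00 = kr 996.00 (below the 20% cap of kr 1,328.00)
Interest: kr 6,640.00 × ((1 + 0.0075)^15 − 1) = kr 6,640.00 × 0.1186026… = kr 787.5212…
Total = kr 6,640.00 + kr 996.0000 + kr 787.5212… = kr 8,423.52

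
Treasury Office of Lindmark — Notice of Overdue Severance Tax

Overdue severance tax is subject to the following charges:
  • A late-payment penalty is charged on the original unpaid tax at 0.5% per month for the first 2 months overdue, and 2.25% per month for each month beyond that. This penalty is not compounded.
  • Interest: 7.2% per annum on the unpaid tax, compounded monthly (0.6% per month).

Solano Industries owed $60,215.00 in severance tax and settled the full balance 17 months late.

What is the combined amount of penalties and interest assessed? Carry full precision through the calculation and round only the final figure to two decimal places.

$27,370.49

Penalty, months 1–2: 2 × 0.5% × $60,215.00 = $602.15
Penalty, months 3–17: 15 × 2.25% × $60,215.00 = $20,322.56…
Interest: $60,215.00 × ((1 + 0.006)^17 − 1) = $60,215.00 × 0.1070460… = $6,445.7757…
Penalties + interest = $20,924.7125 + $6,445.7757… = $27,370.49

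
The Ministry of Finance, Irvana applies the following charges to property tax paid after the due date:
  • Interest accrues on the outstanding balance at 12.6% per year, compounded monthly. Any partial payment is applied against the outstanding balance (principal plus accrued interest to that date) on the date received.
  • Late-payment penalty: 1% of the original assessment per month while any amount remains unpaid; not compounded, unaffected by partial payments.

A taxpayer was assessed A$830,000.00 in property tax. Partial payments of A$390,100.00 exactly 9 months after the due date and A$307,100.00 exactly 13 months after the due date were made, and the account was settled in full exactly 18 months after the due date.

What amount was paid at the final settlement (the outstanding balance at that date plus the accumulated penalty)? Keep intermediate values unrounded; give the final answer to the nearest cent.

A$398,970.29

Monthly rate = 12.6% ÷ 12 = 1.05%
Balance at month 9: A$830,000.0000 × (1 + 0.0105)^9 = A$911,811.2642…
After A$390,100.00 payment: A$911,811.2642… − A$390,100.00 = A$521,711.2642…
Balance at month 13: A$521,711.2642… × (1 + 0.0105)^4 = A$543,970.6715…
After A$307,100.00 payment: A$543,970.6715… − A$307,100.00 = A$236,870.6715…
Balance at month 18: A$236,870.6715… × (1 + 0.0105)^5 = A$249,570.2881…
Penalty: 18 × 1% × A$830,000.00 = A$149,400.00
Final settlement = outstanding balance + penalty = A$249,570.2881… + A$149,400.00 = A$398,970.29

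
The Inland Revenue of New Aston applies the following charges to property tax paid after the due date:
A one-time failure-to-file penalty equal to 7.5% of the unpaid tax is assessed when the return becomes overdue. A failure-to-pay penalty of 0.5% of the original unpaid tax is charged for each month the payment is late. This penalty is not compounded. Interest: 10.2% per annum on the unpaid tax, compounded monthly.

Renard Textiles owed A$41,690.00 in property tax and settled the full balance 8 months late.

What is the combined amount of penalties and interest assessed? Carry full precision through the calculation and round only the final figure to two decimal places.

Failure-to-file penalty: 7.5% × A$41,690.00 = A$3,126.75
Failure-to-pay penalty: 8 × 0.5% × A$41,690.00 = A$1,667.60
Interest (10.2%/yr ÷ 12 = 0.85%/month): A$41,690.00 × ((1 + 0.0085)^8 − 1) = A$2,920.7080…
Penalties + interest = A$4,794.3500 + A$2,920.7080… = A$7,715.06

A$7,715.06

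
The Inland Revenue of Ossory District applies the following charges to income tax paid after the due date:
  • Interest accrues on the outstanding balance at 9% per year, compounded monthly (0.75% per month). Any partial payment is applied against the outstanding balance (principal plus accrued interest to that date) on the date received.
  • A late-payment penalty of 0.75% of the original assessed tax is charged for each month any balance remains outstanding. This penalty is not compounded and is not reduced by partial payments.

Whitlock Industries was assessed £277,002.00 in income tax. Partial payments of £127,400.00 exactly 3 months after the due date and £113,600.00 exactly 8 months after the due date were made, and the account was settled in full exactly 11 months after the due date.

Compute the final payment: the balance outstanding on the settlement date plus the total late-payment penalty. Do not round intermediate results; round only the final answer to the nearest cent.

Balance at month 3: £277,002.0000 × (1 + 0.0075)^3 = £283,281.4059…
After £127,400.00 payment: £283,281.4059… − £127,400.00 = £155,881.4059…
Balance at month 8: £155,881.4059… × (1 + 0.0075)^5 = £161,815.3021…
After £113,600.00 payment: £161,815.3021… − £113,600.00 = £48,215.3021…
Balance at month 11: £48,215.3021… × (1 + 0.0075)^3 = £49,308.3030…
Penalty: 11 × 0.75% × £277,002.00 = £22,852.67…
Final settlement = outstanding balance + penalty = £49,308.3030… + £22,852.67… = £72,160.97

£72,160.97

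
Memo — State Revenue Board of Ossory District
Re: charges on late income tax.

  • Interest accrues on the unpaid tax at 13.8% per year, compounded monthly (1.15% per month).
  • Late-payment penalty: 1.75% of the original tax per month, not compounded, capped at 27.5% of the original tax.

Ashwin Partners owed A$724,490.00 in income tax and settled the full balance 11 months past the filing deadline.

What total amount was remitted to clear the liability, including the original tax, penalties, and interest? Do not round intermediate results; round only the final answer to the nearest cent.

Penalty: 11 × 1.75% × A$724,490.00 = A$139,464.33… (below the 27.5% cap of A$199,234.75)
Interest: A$724,490.00 × ((1 + 0.0115)^11 − 1) = A$724,490.00 × 0.1340306… = A$97,103.8005…
Total = A$724,490.00 + A$139,464.3250 + A$97,103.8005… = A$961,058.13

A$961,058.13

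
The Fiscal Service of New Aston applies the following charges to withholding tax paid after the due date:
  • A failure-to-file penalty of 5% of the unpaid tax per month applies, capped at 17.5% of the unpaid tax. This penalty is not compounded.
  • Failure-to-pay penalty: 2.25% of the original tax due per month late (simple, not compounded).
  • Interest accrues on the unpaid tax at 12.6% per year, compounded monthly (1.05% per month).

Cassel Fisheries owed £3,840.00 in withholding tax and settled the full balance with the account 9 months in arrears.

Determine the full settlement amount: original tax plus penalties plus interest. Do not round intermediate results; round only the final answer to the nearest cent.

Failure-to-file: 9 × 5% × £3,840.00 = £1,728.00, capped at 17.5% × £3,840.00 = £672.00
Failure-to-pay penalty: 9 × 2.25% × £3,840.00 = £777.60
Interest: £3,840.00 × ((1 + 0.0105)^9 − 1) = £3,840.00 × 0.0985678… = £378.5003…
Total = £3,840.00 + £1,449.6000 + £378.5003… = £5,668.10

£5,668.10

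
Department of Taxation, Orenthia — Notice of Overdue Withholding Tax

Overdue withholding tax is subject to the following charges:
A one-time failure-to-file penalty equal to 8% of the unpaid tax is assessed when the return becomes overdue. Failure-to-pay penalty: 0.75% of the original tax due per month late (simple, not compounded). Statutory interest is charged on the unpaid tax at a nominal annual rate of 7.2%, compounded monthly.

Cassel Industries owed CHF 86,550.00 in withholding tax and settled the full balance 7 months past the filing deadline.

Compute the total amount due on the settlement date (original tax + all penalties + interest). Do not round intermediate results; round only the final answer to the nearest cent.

CHF 101,719.07

Failure-to-file penalty: 8% × CHF 86,550.00 = CHF 6,924.00
Failure-to-pay penalty: 7 × 0.75% × CHF 86,550.00 = CHF 4,543.88…
Interest (7.2%/yr ÷ 12 = 0.6%/month): CHF 86,550.00 × ((1 + 0.006)^7 − 1) = CHF 3,701.1901…
Total = CHF 86,550.00 + CHF 11,467.8750 + CHF 3,701.1901… = CHF 101,719.07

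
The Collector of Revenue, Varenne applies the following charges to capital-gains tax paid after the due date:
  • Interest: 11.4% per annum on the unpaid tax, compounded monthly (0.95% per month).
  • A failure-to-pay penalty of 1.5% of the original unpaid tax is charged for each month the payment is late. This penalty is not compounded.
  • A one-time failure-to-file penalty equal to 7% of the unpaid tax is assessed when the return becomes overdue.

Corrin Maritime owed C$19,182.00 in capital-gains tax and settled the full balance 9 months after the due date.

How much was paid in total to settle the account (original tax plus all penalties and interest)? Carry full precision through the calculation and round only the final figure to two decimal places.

Failure-to-file penalty: 7% × C$19,182.00 = C$1,342.74
Failure-to-pay penalty = 1.5% × C$19,182.00 × 9 mo = C$2,589.57
Interest: C$19,182.00 × ((1 + 0.0095)^9 − 1) = C$19,182.00 × 0.0888221… = C$1,703.7847…
Total = C$19,182.00 + C$3,932.3100 + C$1,703.7847… = C$24,818.09

C$24,818.09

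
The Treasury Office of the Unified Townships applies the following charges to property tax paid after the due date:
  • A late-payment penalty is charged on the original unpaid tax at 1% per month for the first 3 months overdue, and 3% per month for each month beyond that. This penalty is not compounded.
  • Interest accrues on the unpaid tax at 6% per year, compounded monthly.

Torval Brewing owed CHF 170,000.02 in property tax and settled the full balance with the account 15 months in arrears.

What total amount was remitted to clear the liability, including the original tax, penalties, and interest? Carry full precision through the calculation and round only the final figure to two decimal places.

Penalty, months 1–3: 3 × 1% × CHF 170,000.02 = CHF 5,100.00…
Penalty, months 4–15: 12 × 3% × CHF 170,000.02 = CHF 61,200.01…
Interest (6%/yr ÷ 12 = 0.5%/month): CHF 170,000.02 × ((1 + 0.005)^15 − 1) = CHF 13,206.0669…
Total = CHF 170,000.02 + CHF 66,300.0078 + CHF 13,206.0669… = CHF 249,506.09

CHF 249,506.09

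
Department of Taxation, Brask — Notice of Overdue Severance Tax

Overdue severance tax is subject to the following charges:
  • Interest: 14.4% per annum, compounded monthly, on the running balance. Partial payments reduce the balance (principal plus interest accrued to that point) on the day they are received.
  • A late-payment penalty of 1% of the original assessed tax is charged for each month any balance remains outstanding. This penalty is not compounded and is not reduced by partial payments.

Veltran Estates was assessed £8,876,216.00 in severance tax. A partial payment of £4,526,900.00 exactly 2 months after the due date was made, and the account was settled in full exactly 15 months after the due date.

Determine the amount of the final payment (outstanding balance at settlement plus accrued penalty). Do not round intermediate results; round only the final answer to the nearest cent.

£6,660,564.15

Monthly rate = 14.4% ÷ 12 = 1.2%
Balance at month 2: £8,876,216.0000 × (1 + 0.012)^2 = £9,090,523.3591…
After £4,526,900.00 payment: £9,090,523.3591… − £4,526,900.00 = £4,563,623.3591…
Balance at month 15: £4,563,623.3591… × (1 + 0.012)^13 = £5,329,131.7464…
Penalty: 15 × 1% × £8,876,216.00 = £1,331,432.40
Final settlement = outstanding balance + penalty = £5,329,131.7464… + £1,331,432.40 = £6,660,564.15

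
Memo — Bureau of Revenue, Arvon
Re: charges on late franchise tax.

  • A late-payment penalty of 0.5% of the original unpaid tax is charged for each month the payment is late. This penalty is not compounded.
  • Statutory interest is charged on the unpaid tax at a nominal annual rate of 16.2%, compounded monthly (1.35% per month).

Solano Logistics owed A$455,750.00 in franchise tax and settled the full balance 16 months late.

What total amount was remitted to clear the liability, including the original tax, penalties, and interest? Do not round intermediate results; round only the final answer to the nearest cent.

Late-payment penalty = 0.5% × A$455,750.00 × 16 mo = A$36,460.00
Interest: A$455,750.00 × ((1 + 0.0135)^16 − 1) = A$455,750.00 × 0.2393103… = A$109,065.6553…
Total = A$455,750.00 + A$36,460.0000 + A$109,065.6553… = A$601,275.66

A$601,275.66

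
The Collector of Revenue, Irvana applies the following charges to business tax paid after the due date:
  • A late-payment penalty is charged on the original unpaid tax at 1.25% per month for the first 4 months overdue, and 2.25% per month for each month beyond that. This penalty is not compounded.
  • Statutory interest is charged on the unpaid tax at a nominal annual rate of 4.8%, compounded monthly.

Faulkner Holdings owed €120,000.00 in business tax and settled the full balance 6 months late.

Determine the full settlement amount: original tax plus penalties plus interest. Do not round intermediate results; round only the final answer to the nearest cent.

€134,308.95

Penalty, months 1–4: 4 × 1.25% × €120,000.00 = €6,000.00
Penalty, months 5–6: 2 × 2.25% × €120,000.00 = €5,400.00
Interest (4.8%/yr ÷ 12 = 0.4%/month): €120,000.00 × ((1 + 0.004)^6 − 1) = €2,908.9541…
Total = €120,000.00 + €11,400.0000 + €2,908.9541… = €134,308.95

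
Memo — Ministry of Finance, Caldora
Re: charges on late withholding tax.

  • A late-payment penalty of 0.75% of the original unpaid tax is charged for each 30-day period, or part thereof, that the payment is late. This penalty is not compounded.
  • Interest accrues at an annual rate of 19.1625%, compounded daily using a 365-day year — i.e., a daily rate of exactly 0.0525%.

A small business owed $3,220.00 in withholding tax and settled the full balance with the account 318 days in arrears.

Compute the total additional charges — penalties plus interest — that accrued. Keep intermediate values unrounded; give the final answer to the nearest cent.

$850.54

Penalty periods: ⌈318/30⌉ = 11; penalty = 11 × 0.75% × $3,220.00 = $265.65
Interest: $3,220.00 × ((1 + 0.000525)^318 − 1) = $3,220.00 × 0.18164341… = $584.8918…
Penalties + interest = $265.6500 + $584.8918… = $850.54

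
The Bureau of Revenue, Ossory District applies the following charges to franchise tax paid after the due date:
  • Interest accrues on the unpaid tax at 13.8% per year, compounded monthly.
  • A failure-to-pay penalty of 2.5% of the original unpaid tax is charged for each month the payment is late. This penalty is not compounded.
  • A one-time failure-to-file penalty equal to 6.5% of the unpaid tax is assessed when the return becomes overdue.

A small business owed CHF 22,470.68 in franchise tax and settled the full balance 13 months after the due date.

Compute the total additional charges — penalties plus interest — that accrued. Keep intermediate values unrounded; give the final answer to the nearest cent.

Failure-to-file penalty: 6.5% × CHF 22,470.68 = CHF 1,460.59…
Failure-to-pay penalty = 2.5% × CHF 22,470.68 × 13 mo = CHF 7,302.97…
Interest (13.8%/yr ÷ 12 = 1.15%/month): CHF 22,470.68 × ((1 + 0.0115)^13 − 1) = CHF 3,601.2239…
Penalties + interest = CHF 8,763.5652 + CHF 3,601.2239… = CHF 12,364.79

CHF 12,364.79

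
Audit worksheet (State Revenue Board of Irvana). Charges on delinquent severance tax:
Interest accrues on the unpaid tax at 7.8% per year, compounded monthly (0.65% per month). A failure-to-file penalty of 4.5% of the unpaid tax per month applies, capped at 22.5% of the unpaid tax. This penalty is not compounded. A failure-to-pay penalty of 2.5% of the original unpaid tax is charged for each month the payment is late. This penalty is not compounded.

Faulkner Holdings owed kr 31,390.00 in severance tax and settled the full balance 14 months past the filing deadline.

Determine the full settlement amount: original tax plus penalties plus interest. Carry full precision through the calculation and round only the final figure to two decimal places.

kr 52,419.62

Failure-to-file: 14 × 4.5% × kr 31,390.00 = kr 19,775.70, capped at 22.5% × kr 31,390.00 = kr 7,062.75
Failure-to-pay penalty = 2.5% × kr 31,390.00 × 14 mo = kr 10,986.50
Interest: kr 31,390.00 × ((1 + 0.0065)^14 − 1) = kr 31,390.00 × 0.0949465… = kr 2,980.3714…
Total = kr 31,390.00 + kr 18,049.2500 + kr 2,980.3714… = kr 52,419.62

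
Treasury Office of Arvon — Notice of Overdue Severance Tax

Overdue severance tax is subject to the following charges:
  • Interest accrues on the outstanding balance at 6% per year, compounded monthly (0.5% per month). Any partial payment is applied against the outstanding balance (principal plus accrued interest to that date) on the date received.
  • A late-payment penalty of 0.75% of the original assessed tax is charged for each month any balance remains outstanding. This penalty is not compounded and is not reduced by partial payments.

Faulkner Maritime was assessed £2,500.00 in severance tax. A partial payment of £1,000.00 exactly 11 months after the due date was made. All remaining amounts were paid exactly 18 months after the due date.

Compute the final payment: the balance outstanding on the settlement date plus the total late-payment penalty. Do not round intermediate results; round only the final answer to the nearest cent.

£2,036.79

Balance at month 11: £2,500.0000 × (1 + 0.005)^11 = £2,640.9896…
After £1,000.00 payment: £2,640.9896… − £1,000.00 = £1,640.9896…
Balance at month 18: £1,640.9896… × (1 + 0.005)^7 = £1,699.2930…
Penalty: 18 × 0.75% × £2,500.00 = £337.50
Final settlement = outstanding balance + penalty = £1,699.2930… + £337.50 = £2,036.79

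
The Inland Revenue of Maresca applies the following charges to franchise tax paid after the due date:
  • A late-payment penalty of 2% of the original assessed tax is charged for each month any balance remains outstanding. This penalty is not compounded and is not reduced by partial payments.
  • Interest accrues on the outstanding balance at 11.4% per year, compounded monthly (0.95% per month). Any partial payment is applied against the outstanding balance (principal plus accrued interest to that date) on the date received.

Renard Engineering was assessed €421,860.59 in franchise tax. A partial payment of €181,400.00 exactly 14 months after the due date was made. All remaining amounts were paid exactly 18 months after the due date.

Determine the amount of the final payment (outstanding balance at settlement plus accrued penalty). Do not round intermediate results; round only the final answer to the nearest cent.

Balance at month 14: €421,860.5900 × (1 + 0.0095)^14 = €481,567.8460…
After €181,400.00 payment: €481,567.8460… − €181,400.00 = €300,167.8460…
Balance at month 18: €300,167.8460… × (1 + 0.0095)^4 = €311,737.7969…
Penalty: 18 × 2% × €421,860.59 = €151,869.81…
Final settlement = outstanding balance + penalty = €311,737.7969… + €151,869.81… = €463,607.61

€463,607.61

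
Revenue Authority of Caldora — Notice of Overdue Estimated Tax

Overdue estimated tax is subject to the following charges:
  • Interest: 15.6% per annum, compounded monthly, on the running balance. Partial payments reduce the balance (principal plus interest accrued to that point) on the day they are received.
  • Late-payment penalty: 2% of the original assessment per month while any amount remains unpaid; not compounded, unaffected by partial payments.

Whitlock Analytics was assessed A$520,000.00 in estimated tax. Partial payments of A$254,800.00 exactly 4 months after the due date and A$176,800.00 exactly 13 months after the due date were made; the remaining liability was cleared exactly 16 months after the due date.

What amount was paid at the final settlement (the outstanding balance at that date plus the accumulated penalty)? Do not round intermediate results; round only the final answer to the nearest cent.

Monthly rate = 15.6% ÷ 12 = 1.3%
Balance at month 4: A$520,000.0000 × (1 + 0.013)^4 = A$547,571.8646…
After A$254,800.00 payment: A$547,571.8646… − A$254,800.00 = A$292,771.8646…
Balance at month 13: A$292,771.8646… × (1 + 0.013)^9 = A$328,862.4947…
After A$176,800.00 payment: A$328,862.4947… − A$176,800.00 = A$152,062.4947…
Balance at month 16: A$152,062.4947… × (1 + 0.013)^3 = A$158,070.3617…
Penalty: 16 × 2% × A$520,000.00 = A$166,400.00
Final settlement = outstanding balance + penalty = A$158,070.3617… + A$166,400.00 = A$324,470.36

A$324,470.36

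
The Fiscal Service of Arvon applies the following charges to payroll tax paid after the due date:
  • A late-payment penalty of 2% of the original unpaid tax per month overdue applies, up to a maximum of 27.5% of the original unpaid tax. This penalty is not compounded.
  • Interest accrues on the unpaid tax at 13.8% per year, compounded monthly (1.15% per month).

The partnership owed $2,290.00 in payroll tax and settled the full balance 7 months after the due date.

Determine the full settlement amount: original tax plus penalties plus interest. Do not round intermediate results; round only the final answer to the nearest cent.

Penalty: 7 × 2% × $2,290.00 = $320.60 (below the 27.5% cap of $629.75)
Interest: $2,290.00 × ((1 + 0.0115)^7 − 1) = $2,290.00 × 0.0833311… = $190.8282…
Total = $2,290.00 + $320.6000 + $190.8282… = $2,801.43

$2,801.43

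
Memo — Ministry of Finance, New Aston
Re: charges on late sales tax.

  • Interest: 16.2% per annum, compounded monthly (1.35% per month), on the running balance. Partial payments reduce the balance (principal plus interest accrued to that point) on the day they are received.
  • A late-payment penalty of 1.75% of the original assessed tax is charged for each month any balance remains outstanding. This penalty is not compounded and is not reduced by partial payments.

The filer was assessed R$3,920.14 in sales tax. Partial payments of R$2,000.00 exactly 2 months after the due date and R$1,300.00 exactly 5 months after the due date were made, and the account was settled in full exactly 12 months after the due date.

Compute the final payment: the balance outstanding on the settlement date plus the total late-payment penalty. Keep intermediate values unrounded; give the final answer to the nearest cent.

R$1,712.83

Balance at month 2: R$3,920.1400 × (1 + 0.0135)^2 = R$4,026.6982…
After R$2,000.00 payment: R$4,026.6982… − R$2,000.00 = R$2,026.6982…
Balance at month 5: R$2,026.6982… × (1 + 0.0135)^3 = R$2,109.8926…
After R$1,300.00 payment: R$2,109.8926… − R$1,300.00 = R$809.8926…
Balance at month 12: R$809.8926… × (1 + 0.0135)^7 = R$889.5978…
Penalty: 12 × 1.75% × R$3,920.14 = R$823.23…
Final settlement = outstanding balance + penalty = R$889.5978… + R$823.23… = R$1,712.83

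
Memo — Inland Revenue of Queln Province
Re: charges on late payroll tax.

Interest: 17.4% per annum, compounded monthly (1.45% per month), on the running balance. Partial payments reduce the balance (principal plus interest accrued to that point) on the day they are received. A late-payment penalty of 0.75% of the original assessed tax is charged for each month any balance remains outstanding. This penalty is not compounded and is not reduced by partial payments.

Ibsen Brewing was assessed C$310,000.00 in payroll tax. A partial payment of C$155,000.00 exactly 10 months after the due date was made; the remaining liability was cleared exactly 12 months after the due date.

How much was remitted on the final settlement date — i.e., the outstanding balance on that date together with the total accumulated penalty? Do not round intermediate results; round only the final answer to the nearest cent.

C$236,828.99

Balance at month 10: C$310,000.0000 × (1 + 0.0145)^10 = C$357,999.3248…
After C$155,000.00 payment: C$357,999.3248… − C$155,000.00 = C$202,999.3248…
Balance at month 12: C$202,999.3248… × (1 + 0.0145)^2 = C$208,928.9858…
Penalty: 12 × 0.75% × C$310,000.00 = C$27,900.00
Final settlement = outstanding balance + penalty = C$208,928.9858… + C$27,900.00 = C$236,828.99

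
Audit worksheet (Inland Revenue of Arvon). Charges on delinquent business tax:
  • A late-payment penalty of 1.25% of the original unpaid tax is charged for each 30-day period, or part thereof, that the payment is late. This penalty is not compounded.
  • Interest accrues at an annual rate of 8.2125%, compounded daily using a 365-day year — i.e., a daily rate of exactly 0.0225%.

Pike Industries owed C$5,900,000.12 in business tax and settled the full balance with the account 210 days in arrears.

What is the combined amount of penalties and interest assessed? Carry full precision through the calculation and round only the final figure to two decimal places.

Penalty periods: ⌈210/30⌉ = 7; penalty = 7 × 1.25% × C$5,900,000.12 = C$516,250.01…
Interest: C$5,900,000.12 × ((1 + 0.000225)^210 − 1) = C$5,900,000.12 × 0.04837850… = C$285,433.1580…
Penalties + interest = C$516,250.0105 + C$285,433.1580… = C$801,683.17

C$801,683.17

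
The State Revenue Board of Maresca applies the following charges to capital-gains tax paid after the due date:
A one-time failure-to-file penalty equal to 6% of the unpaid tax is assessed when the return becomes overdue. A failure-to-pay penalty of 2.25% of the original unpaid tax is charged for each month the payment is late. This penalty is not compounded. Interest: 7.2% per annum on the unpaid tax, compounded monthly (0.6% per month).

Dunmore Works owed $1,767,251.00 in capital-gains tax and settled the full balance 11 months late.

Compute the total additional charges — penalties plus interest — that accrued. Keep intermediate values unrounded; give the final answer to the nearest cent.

Failure-to-file penalty: 6% × $1,767,251.00 = $106,035.06
Failure-to-pay penalty: 11 × 2.25% × $1,767,251.00 = $437,394.62…
Interest: $1,767,251.00 × ((1 + 0.006)^11 − 1) = $1,767,251.00 × 0.0680161… = $120,201.4700…
Penalties + interest = $543,429.6825 + $120,201.4700… = $663,631.15

$663,631.15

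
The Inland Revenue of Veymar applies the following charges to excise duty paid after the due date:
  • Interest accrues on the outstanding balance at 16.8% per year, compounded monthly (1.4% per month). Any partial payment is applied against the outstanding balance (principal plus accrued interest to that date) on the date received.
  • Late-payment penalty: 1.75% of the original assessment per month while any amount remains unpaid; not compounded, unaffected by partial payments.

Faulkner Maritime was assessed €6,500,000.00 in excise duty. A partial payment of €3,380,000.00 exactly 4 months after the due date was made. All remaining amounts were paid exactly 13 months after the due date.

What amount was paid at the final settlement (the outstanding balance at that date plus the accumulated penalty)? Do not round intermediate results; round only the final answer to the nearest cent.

€5,435,881.27

Balance at month 4: €6,500,000.0000 × (1 + 0.014)^4 = €6,871,715.5937…
After €3,380,000.00 payment: €6,871,715.5937… − €3,380,000.00 = €3,491,715.5937…
Balance at month 13: €3,491,715.5937… × (1 + 0.014)^9 = €3,957,131.2704…
Penalty: 13 × 1.75% × €6,500,000.00 = €1,478,750.00
Final settlement = outstanding balance + penalty = €3,957,131.2704… + €1,478,750.00 = €5,435,881.27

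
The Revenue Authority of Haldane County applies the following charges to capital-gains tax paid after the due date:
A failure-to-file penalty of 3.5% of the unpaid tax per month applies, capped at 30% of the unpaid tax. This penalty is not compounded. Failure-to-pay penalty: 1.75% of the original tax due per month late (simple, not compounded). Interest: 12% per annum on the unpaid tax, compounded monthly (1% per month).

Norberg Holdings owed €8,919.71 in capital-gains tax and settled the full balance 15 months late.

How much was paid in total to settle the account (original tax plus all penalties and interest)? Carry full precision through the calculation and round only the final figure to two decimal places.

Failure-to-file: 15 × 3.5% × €8,919.71 = €4,682.85…, capped at 30% × €8,919.71 = €2,675.91…
Failure-to-pay penalty = 1.75% × €8,919.71 × 15 mo = €2,341.42…
Interest: €8,919.71 × ((1 + 0.01)^15 − 1) = €8,919.71 × 0.1609690… = €1,435.7964…
Total = €8,919.71 + €5,017.3369… + €1,435.7964… = €15,372.84

€15,372.84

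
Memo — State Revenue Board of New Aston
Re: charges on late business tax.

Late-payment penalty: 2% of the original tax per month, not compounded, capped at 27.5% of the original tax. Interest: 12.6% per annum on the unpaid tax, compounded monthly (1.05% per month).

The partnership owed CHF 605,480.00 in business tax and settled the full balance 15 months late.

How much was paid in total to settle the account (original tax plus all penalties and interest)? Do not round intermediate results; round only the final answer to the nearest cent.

CHF 874,688.49

Penalty (uncapped): 15 × 2% × CHF 605,480.00 = CHF 181,644.00; cap = 27.5% × CHF 605,480.00 = CHF 166,507.00 → penalty = CHF 166,507.00
Interest: CHF 605,480.00 × ((1 + 0.0105)^15 − 1) = CHF 605,480.00 × 0.1696200… = CHF 102,701.4880…
Total = CHF 605,480.00 + CHF 166,507.0000 + CHF 102,701.4880… = CHF 874,688.49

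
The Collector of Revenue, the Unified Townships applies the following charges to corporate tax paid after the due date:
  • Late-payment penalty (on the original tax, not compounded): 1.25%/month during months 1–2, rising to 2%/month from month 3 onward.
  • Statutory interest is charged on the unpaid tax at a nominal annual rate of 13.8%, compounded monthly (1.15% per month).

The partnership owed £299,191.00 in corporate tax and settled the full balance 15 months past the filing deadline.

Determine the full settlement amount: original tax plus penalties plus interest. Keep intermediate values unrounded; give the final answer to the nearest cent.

Penalty, months 1–2: 2 × 1.25% × £299,191.00 = £7,479.78…
Penalty, months 3–15: 13 × 2% × £299,191.00 = £77,789.66
Interest: £299,191.00 × ((1 + 0.0115)^15 − 1) = £299,191.00 × 0.1871027… = £55,979.4552…
Total = £299,191.00 + £85,269.4350 + £55,979.4552… = £440,439.89

£440,439.89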